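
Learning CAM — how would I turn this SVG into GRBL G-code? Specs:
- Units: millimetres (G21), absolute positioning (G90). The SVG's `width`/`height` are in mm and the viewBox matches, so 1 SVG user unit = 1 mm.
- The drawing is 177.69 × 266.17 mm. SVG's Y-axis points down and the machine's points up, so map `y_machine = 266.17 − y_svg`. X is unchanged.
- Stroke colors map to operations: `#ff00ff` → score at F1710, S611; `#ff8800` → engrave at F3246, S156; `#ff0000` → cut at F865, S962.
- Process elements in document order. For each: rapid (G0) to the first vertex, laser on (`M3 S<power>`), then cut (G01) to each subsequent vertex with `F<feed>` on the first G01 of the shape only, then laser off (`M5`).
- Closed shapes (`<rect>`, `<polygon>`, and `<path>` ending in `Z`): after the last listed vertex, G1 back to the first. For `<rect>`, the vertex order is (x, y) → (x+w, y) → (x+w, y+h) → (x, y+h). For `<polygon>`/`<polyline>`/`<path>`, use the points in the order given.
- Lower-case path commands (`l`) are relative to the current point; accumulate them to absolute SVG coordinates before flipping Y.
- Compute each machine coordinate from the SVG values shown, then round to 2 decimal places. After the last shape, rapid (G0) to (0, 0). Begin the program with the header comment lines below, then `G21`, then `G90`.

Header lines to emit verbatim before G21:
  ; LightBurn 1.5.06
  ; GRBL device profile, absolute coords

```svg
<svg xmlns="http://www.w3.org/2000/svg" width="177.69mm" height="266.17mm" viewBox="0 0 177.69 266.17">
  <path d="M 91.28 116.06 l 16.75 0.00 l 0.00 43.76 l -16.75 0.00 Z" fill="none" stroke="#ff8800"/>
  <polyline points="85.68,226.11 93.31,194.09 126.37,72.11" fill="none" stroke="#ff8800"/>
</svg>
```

Since the viewBox matches the mm dimensions, user units are millimetres directly. The only transform is the Y-flip y_m = 266.17 − y_svg.

Shape 1 is a rectangle drawn with `<path>`. Its stroke #ff8800 means engrave at S156, F3246. After flipping Y the toolpath is (91.28,150.11) → (108.03,150.11) → (108.03,106.35) → (91.28,106.35) → (91.28,150.11), returning to the start.

Shape 2 is a open polyline drawn with `<polyline>`. Its stroke #ff8800 means engrave at S156, F3246. After flipping Y the toolpath is (85.68,40.06) → (93.31,72.08) → (126.37,194.06).

; LightBurn 1.5.06
; GRBL device profile, absolute coords
G21
G90
G0 X91.28 Y150.11
M3 S156
G01 X108.03 Y150.11 F3246
G01 X108.03 Y106.35
G01 X91.28 Y106.35
G01 X91.28 Y150.11
M5
G0 X85.68 Y40.06
M3 S156
G01 X93.31 Y72.08 F3246
G01 X126.37 Y194.06
M5
G0 X0.00 Y0.00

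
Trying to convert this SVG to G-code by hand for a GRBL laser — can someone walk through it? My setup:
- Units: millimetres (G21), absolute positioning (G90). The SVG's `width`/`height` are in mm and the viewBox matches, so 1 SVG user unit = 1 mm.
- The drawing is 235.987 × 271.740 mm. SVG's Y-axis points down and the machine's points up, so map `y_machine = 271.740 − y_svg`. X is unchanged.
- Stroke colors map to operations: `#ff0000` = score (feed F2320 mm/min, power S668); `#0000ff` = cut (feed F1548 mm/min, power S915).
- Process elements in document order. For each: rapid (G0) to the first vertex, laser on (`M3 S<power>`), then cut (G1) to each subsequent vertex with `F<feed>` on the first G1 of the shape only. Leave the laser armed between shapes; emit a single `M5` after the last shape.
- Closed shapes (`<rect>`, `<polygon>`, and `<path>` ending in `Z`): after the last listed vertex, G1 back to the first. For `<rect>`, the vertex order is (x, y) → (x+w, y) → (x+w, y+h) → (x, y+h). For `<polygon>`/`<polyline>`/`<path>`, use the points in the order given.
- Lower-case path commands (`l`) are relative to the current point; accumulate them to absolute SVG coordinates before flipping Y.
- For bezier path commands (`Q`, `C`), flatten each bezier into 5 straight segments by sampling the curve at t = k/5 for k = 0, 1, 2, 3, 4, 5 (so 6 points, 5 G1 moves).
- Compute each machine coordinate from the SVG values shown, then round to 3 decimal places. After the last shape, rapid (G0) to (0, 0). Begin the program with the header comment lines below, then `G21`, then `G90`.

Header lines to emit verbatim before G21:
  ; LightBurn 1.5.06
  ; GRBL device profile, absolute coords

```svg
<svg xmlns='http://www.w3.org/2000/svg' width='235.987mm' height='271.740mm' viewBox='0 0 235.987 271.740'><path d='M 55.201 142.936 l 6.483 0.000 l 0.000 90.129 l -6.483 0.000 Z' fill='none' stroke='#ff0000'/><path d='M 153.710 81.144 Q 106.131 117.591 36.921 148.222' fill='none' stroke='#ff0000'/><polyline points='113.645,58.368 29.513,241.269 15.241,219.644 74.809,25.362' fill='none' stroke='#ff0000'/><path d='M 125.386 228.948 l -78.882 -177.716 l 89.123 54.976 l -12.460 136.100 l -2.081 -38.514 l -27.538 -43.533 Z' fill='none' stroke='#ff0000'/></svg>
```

viewBox `0 0 235.987 271.740` with mm width/height → 1 unit = 1 mm. Flip: y_m = 271.740 − y_svg.

**Shape 1** — `<path>` rectangle, stroke `#ff0000` → score (S668, F2320). Machine vertices: (55.201,128.804) → (61.684,128.804) → (61.684,38.675) → (55.201,38.675) → (55.201,128.804). Closed: final G1 returns to the first vertex.

**Shape 2** — `<path>` quadratic bezier, stroke `#ff0000` → score (S668, F2320). Control points (SVG): P0=(153.710,81.144), P1=(106.131,117.591), P2=(36.921,148.222); sampled at t=k/5. Machine vertices: (153.710,190.596) → (133.813,176.250) → (112.186,162.369) → (88.828,148.953) → (63.740,136.003) → (36.921,123.518). Open path.

**Shape 3** — `<polyline>` open polyline, stroke `#ff0000` → score (S668, F2320). Machine vertices: (113.645,213.372) → (29.513,30.471) → (15.241,52.096) → (74.809,246.378). Open path.

**Shape 4** — `<path>` closed polygon, stroke `#ff0000` → score (S668, F2320). Machine vertices: (125.386,42.792) → (46.504,220.508) → (135.627,165.532) → (123.167,29.432) → (121.086,67.946) → (93.548,111.479) → (125.386,42.792). Closed: final G1 returns to the first vertex.

; LightBurn 1.5.06
; GRBL device profile, absolute coords
G21
G90
G0 X55.201 Y128.804
M3 S668
G1 X61.684 Y128.804 F2320
G1 X61.684 Y38.675
G1 X55.201 Y38.675
G1 X55.201 Y128.804
G0 X153.710 Y190.596
M3 S668
G1 X133.813 Y176.250 F2320
G1 X112.186 Y162.369
G1 X88.828 Y148.953
G1 X63.740 Y136.003
G1 X36.921 Y123.518
G0 X113.645 Y213.372
M3 S668
G1 X29.513 Y30.471 F2320
G1 X15.241 Y52.096
G1 X74.809 Y246.378
G0 X125.386 Y42.792
M3 S668
G1 X46.504 Y220.508 F2320
G1 X135.627 Y165.532
G1 X123.167 Y29.432
G1 X121.086 Y67.946
G1 X93.548 Y111.479
G1 X125.386 Y42.792
M5
G0 X0.000 Y0.000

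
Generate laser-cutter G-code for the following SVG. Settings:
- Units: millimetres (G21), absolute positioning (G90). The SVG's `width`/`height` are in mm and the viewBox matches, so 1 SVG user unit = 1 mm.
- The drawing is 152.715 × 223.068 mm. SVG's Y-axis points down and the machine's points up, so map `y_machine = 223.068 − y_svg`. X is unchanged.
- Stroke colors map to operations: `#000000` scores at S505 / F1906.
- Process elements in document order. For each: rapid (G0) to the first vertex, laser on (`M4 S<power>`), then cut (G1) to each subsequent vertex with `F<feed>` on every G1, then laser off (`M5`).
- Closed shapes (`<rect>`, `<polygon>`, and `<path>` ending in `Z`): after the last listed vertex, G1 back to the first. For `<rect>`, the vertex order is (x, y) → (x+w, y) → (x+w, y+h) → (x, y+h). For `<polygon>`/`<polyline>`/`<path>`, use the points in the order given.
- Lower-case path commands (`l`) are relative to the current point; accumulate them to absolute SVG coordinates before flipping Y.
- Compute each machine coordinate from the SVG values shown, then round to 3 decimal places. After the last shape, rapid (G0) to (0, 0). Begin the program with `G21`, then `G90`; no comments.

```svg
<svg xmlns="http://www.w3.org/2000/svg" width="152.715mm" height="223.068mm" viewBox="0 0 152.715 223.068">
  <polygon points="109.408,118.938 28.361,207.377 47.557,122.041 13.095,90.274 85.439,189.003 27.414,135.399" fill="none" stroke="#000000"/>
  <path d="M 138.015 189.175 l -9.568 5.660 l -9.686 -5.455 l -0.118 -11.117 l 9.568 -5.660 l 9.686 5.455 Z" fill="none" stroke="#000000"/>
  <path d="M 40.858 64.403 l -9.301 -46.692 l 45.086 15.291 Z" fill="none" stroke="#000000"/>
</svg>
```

G21
G90
G0 X109.408 Y104.130
M4 S505
G1 X28.361 Y15.691 F1906
G1 X47.557 Y101.027 F1906
G1 X13.095 Y132.794 F1906
G1 X85.439 Y34.065 F1906
G1 X27.414 Y87.669 F1906
G1 X109.408 Y104.130 F1906
M5
G0 X138.015 Y33.893
M4 S505
G1 X128.447 Y28.233 F1906
G1 X118.761 Y33.688 F1906
G1 X118.643 Y44.805 F1906
G1 X128.211 Y50.465 F1906
G1 X137.897 Y45.010 F1906
G1 X138.015 Y33.893 F1906
M5
G0 X40.858 Y158.665
M4 S505
G1 X31.557 Y205.357 F1906
G1 X76.643 Y190.066 F1906
G1 X40.858 Y158.665 F1906
M5
G0 X0.000 Y0.000

Since the viewBox matches the mm dimensions, user units are millimetres directly. The only transform is the Y-flip y_m = 223.068 − y_svg.

Shape 1 is a closed polygon drawn with `<polygon>`. Its stroke #000000 means score at S505, F1906. After flipping Y the toolpath is (109.408,104.130) → (28.361,15.691) → (47.557,101.027) → (13.095,132.794) → (85.439,34.065) → (27.414,87.669) → (109.408,104.130), returning to the start.

Shape 2 is a regular polygon drawn with `<path>`. Its stroke #000000 means score at S505, F1906. After flipping Y the toolpath is (138.015,33.893) → (128.447,28.233) → (118.761,33.688) → (118.643,44.805) → (128.211,50.465) → (137.897,45.010) → (138.015,33.893), returning to the start.

Shape 3 is a regular polygon drawn with `<path>`. Its stroke #000000 means score at S505, F1906. After flipping Y the toolpath is (40.858,158.665) → (31.557,205.357) → (76.643,190.066) → (40.858,158.665), returning to the start.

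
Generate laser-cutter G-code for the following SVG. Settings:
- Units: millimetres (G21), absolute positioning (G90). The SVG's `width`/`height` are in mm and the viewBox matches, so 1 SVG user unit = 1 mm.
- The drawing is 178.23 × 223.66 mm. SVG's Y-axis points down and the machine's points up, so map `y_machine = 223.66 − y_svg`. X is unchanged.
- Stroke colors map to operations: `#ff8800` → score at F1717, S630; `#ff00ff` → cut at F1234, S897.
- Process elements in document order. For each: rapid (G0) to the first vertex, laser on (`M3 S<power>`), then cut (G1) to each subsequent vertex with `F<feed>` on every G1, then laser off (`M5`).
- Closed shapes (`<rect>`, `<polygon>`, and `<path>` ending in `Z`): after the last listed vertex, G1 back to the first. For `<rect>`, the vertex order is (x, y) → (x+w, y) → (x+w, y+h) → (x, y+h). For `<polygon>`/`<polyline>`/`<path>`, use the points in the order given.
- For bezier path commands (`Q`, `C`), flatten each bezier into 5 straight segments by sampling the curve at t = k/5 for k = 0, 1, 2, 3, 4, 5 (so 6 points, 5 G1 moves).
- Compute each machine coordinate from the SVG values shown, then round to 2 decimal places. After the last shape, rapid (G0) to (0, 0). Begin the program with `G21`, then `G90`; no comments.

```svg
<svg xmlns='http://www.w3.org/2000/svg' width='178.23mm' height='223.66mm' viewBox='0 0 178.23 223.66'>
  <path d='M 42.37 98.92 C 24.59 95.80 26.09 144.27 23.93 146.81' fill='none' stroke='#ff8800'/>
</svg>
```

G21
G90
G0 X42.37 Y124.74
M3 S630
G1 X33.83 Y121.20 F1717
G1 X28.82 Y109.96 F1717
G1 X26.23 Y95.70 F1717
G1 X24.97 Y83.11 F1717
G1 X23.93 Y76.85 F1717
M5
G0 X0.00 Y0.00

viewBox `0 0 178.23 223.66` with mm width/height → 1 unit = 1 mm. Flip: y_m = 223.66 − y_svg.

**Shape 1** — `<path>` cubic bezier, stroke `#ff8800` → score (S630, F1717). Control points (SVG): P0=(42.37,98.92), P1=(24.59,95.80), P2=(26.09,144.27), P3=(23.93,146.81); sampled at t=k/5. Machine vertices: (42.37,124.74) → (33.83,121.20) → (28.82,109.96) → (26.23,95.70) → (24.97,83.11) → (23.93,76.85). Open path.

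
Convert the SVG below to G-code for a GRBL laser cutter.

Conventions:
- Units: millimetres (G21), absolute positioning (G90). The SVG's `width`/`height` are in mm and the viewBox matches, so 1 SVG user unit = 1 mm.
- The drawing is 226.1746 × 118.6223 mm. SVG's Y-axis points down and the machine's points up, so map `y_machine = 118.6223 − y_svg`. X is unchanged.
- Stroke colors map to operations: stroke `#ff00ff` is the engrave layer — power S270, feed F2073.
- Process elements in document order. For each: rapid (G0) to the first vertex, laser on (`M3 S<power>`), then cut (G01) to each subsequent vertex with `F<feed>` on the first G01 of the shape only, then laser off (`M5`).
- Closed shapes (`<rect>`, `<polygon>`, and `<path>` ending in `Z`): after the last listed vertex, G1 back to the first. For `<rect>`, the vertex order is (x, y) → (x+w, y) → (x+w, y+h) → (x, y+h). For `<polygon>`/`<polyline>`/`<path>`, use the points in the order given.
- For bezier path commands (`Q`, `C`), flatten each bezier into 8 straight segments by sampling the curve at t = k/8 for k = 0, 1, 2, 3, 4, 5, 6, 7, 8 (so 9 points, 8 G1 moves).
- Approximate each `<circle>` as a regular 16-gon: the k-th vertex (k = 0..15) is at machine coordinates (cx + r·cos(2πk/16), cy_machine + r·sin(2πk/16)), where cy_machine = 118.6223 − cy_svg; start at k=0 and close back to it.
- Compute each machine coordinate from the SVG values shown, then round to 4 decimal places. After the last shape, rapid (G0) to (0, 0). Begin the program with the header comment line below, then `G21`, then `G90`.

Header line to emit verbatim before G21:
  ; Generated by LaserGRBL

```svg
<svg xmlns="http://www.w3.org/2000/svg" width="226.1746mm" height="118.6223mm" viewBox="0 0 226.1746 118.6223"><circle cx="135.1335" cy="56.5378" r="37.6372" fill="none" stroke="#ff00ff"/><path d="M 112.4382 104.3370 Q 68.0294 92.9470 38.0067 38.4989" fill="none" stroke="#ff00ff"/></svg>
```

Since the viewBox matches the mm dimensions, user units are millimetres directly. The only transform is the Y-flip y_m = 118.6223 − y_svg.

Shape 1 is a circle drawn with `<circle>`. Its stroke #ff00ff means engrave at S270, F2073. After flipping Y the toolpath is (172.7707,62.0845) → (169.9057,76.4876) → (161.7470,88.6980) → (149.5366,96.8567) → (135.1335,99.7217) → (120.7304,96.8567) → (108.5200,88.6980) → (100.3613,76.4876) → (97.4963,62.0845) → (100.3613,47.6814) → (108.5200,35.4710) → (120.7304,27.3123) → (135.1335,24.4473) → (149.5366,27.3123) → (161.7470,35.4710) → (169.9057,47.6814) → (172.7707,62.0845), returning to the start.

Shape 2 is a quadratic bezier drawn with `<path>`. Its stroke #ff00ff means engrave at S270, F2073. After flipping Y the toolpath is (112.4382,14.2853) → (101.5608,17.8056) → (91.1329,22.6714) → (81.1546,28.8828) → (71.6259,36.4398) → (62.5468,45.3424) → (53.9172,55.5905) → (45.7372,67.1842) → (38.0067,80.1234).

; Generated by LaserGRBL
G21
G90
G0 X172.7707 Y62.0845
M3 S270
G01 X169.9057 Y76.4876 F2073
G01 X161.7470 Y88.6980
G01 X149.5366 Y96.8567
G01 X135.1335 Y99.7217
G01 X120.7304 Y96.8567
G01 X108.5200 Y88.6980
G01 X100.3613 Y76.4876
G01 X97.4963 Y62.0845
G01 X100.3613 Y47.6814
G01 X108.5200 Y35.4710
G01 X120.7304 Y27.3123
G01 X135.1335 Y24.4473
G01 X149.5366 Y27.3123
G01 X161.7470 Y35.4710
G01 X169.9057 Y47.6814
G01 X172.7707 Y62.0845
M5
G0 X112.4382 Y14.2853
M3 S270
G01 X101.5608 Y17.8056 F2073
G01 X91.1329 Y22.6714
G01 X81.1546 Y28.8828
G01 X71.6259 Y36.4398
G01 X62.5468 Y45.3424
G01 X53.9172 Y55.5905
G01 X45.7372 Y67.1842
G01 X38.0067 Y80.1234
M5
G0 X0.0000 Y0.0000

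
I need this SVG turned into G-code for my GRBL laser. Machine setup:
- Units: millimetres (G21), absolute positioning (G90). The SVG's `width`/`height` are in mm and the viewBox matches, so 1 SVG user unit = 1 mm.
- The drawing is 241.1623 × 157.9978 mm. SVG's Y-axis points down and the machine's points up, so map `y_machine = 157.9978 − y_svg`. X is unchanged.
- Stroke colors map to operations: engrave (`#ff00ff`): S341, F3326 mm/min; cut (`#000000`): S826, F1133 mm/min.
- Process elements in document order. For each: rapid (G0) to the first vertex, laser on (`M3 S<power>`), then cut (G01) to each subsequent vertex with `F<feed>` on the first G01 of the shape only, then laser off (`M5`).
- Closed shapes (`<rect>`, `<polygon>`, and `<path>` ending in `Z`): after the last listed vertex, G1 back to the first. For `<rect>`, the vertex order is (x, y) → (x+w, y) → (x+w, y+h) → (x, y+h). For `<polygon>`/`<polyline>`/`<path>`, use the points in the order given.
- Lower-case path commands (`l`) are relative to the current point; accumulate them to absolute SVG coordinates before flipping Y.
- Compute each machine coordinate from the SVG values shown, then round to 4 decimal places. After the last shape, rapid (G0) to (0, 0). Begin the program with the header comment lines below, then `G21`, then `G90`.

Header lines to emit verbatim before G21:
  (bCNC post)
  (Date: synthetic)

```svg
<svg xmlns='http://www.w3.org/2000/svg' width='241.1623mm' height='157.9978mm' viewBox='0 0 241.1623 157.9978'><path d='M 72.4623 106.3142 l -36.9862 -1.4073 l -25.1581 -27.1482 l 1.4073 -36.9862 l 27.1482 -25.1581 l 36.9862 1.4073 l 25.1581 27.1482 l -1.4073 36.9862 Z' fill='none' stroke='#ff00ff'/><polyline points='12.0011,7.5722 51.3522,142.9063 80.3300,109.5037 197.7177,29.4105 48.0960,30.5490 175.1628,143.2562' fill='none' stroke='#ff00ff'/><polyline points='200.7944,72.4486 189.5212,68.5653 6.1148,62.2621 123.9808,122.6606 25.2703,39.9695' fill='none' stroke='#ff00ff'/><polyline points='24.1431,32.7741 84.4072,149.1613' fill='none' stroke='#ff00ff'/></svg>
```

(bCNC post)
(Date: synthetic)
G21
G90
G0 X72.4623 Y51.6836
M3 S341
G01 X35.4761 Y53.0909 F3326
G01 X10.3180 Y80.2391
G01 X11.7253 Y117.2253
G01 X38.8735 Y142.3834
G01 X75.8597 Y140.9761
G01 X101.0178 Y113.8279
G01 X99.6105 Y76.8417
G01 X72.4623 Y51.6836
M5
G0 X12.0011 Y150.4256
M3 S341
G01 X51.3522 Y15.0915 F3326
G01 X80.3300 Y48.4941
G01 X197.7177 Y128.5873
G01 X48.0960 Y127.4488
G01 X175.1628 Y14.7416
M5
G0 X200.7944 Y85.5492
M3 S341
G01 X189.5212 Y89.4325 F3326
G01 X6.1148 Y95.7357
G01 X123.9808 Y35.3372
G01 X25.2703 Y118.0283
M5
G0 X24.1431 Y125.2237
M3 S341
G01 X84.4072 Y8.8365 F3326
M5
G0 X0.0000 Y0.0000

1 u = 1 mm; y_m = 157.9978 − y.

[1] `<path>` regular polygon, #ff00ff→engrave S341 F3326: (72.4623,51.6836) → (35.4761,53.0909) → (10.3180,80.2391) → (11.7253,117.2253) → (38.8735,142.3834) → (75.8597,140.9761) → (101.0178,113.8279) → (99.6105,76.8417) → (72.4623,51.6836) (closed)

[2] `<polyline>` open polyline, #ff00ff→engrave S341 F3326: (12.0011,150.4256) → (51.3522,15.0915) → (80.3300,48.4941) → (197.7177,128.5873) → (48.0960,127.4488) → (175.1628,14.7416)

[3] `<polyline>` open polyline, #ff00ff→engrave S341 F3326: (200.7944,85.5492) → (189.5212,89.4325) → (6.1148,95.7357) → (123.9808,35.3372) → (25.2703,118.0283)

[4] `<polyline>` line segment, #ff00ff→engrave S341 F3326: (24.1431,125.2237) → (84.4072,8.8365)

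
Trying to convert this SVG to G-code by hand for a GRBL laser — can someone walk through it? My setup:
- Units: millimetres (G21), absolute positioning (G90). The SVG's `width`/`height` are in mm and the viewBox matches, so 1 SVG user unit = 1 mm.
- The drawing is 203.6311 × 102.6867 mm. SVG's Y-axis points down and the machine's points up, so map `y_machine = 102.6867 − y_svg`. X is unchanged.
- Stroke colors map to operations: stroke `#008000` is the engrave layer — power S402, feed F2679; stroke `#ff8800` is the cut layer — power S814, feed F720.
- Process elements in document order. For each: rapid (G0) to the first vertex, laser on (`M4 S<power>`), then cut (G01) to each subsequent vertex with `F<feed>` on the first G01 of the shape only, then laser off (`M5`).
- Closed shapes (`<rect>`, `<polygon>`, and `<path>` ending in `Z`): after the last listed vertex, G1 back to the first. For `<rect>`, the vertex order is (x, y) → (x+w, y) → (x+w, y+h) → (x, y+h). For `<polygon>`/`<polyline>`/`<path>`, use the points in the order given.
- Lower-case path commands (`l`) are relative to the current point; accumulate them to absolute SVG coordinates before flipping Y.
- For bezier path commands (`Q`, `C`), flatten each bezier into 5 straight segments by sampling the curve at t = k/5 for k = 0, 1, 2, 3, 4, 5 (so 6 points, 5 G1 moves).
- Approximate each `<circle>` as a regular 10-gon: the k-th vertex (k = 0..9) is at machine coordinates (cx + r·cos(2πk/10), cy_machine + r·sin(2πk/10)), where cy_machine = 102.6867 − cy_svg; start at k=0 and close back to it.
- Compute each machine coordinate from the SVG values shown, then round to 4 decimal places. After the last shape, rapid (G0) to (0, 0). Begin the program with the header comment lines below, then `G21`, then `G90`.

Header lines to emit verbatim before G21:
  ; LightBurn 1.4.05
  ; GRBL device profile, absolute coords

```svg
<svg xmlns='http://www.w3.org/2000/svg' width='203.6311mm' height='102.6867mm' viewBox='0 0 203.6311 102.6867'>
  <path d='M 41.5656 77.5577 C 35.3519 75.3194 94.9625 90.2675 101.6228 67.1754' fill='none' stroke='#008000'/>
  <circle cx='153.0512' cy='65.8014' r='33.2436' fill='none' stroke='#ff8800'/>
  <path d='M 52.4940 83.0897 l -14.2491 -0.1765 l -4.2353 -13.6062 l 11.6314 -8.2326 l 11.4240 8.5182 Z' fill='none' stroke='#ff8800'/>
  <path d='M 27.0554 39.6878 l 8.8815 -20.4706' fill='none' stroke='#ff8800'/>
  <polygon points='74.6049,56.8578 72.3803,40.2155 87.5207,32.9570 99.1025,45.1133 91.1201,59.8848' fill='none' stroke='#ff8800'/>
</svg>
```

1 u = 1 mm; y_m = 102.6867 − y.

[1] `<path>` cubic bezier, #008000→engrave S402 F2679: (41.5656,25.1290) → (44.7861,24.8514) → (58.1032,23.1000) → (75.8159,22.5256) → (92.2228,25.7791) → (101.6228,35.5113)

[2] `<circle>` circle, #ff8800→cut S814 F720: (186.2948,36.8853) → (179.9458,56.4254) → (163.3240,68.5018) → (142.7784,68.5018) → (126.1566,56.4254) → (119.8076,36.8853) → (126.1566,17.3452) → (142.7784,5.2688) → (163.3240,5.2688) → (179.9458,17.3452) → (186.2948,36.8853) (closed)

[3] `<path>` regular polygon, #ff8800→cut S814 F720: (52.4940,19.5970) → (38.2449,19.7735) → (34.0096,33.3797) → (45.6410,41.6123) → (57.0650,33.0941) → (52.4940,19.5970) (closed)

[4] `<path>` line segment, #ff8800→cut S814 F720: (27.0554,62.9989) → (35.9369,83.4695)

[5] `<polygon>` regular polygon, #ff8800→cut S814 F720: (74.6049,45.8289) → (72.3803,62.4712) → (87.5207,69.7297) → (99.1025,57.5734) → (91.1201,42.8019) → (74.6049,45.8289) (closed)

; LightBurn 1.4.05
; GRBL device profile, absolute coords
G21
G90
G0 X41.5656 Y25.1290
M4 S402
G01 X44.7861 Y24.8514 F2679
G01 X58.1032 Y23.1000
G01 X75.8159 Y22.5256
G01 X92.2228 Y25.7791
G01 X101.6228 Y35.5113
M5
G0 X186.2948 Y36.8853
M4 S814
G01 X179.9458 Y56.4254 F720
G01 X163.3240 Y68.5018
G01 X142.7784 Y68.5018
G01 X126.1566 Y56.4254
G01 X119.8076 Y36.8853
G01 X126.1566 Y17.3452
G01 X142.7784 Y5.2688
G01 X163.3240 Y5.2688
G01 X179.9458 Y17.3452
G01 X186.2948 Y36.8853
M5
G0 X52.4940 Y19.5970
M4 S814
G01 X38.2449 Y19.7735 F720
G01 X34.0096 Y33.3797
G01 X45.6410 Y41.6123
G01 X57.0650 Y33.0941
G01 X52.4940 Y19.5970
M5
G0 X27.0554 Y62.9989
M4 S814
G01 X35.9369 Y83.4695 F720
M5
G0 X74.6049 Y45.8289
M4 S814
G01 X72.3803 Y62.4712 F720
G01 X87.5207 Y69.7297
G01 X99.1025 Y57.5734
G01 X91.1201 Y42.8019
G01 X74.6049 Y45.8289
M5
G0 X0.0000 Y0.0000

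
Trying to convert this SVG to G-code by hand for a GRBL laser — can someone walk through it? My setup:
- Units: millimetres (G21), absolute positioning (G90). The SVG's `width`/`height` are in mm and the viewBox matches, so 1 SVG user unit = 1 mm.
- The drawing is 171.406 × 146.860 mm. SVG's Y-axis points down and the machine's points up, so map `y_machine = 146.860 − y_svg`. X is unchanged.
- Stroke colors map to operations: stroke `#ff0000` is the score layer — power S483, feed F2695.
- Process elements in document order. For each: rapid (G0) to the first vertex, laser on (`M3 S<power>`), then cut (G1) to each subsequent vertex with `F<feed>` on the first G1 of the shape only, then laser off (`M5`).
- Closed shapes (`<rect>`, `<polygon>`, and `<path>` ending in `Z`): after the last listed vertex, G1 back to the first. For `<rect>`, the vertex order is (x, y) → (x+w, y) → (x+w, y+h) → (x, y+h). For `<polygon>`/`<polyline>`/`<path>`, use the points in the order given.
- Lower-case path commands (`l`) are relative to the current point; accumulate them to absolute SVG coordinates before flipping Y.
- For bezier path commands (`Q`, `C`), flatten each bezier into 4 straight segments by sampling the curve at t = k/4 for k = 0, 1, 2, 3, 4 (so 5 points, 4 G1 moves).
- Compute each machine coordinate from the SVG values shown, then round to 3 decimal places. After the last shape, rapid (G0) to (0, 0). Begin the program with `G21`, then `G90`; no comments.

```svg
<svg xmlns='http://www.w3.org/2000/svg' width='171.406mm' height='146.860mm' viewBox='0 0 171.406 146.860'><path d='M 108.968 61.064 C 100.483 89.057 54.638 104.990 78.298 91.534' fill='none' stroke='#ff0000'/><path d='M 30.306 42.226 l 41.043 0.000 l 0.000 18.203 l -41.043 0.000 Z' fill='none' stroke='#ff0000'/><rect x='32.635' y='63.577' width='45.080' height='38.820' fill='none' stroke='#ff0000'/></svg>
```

Since the viewBox matches the mm dimensions, user units are millimetres directly. The only transform is the Y-flip y_m = 146.860 − y_svg.

Shape 1 is a cubic bezier drawn with `<path>`. Its stroke #ff0000 means score at S483, F2695. After flipping Y the toolpath is (108.968,85.796) → (97.269,67.333) → (81.579,55.018) → (71.915,50.474) → (78.298,55.326).

Shape 2 is a rectangle drawn with `<path>`. Its stroke #ff0000 means score at S483, F2695. After flipping Y the toolpath is (30.306,104.634) → (71.349,104.634) → (71.349,86.431) → (30.306,86.431) → (30.306,104.634), returning to the start.

Shape 3 is a rectangle drawn with `<rect>`. Its stroke #ff0000 means score at S483, F2695. After flipping Y the toolpath is (32.635,83.283) → (77.715,83.283) → (77.715,44.463) → (32.635,44.463) → (32.635,83.283), returning to the start.

G21
G90
G0 X108.968 Y85.796
M3 S483
G1 X97.269 Y67.333 F2695
G1 X81.579 Y55.018
G1 X71.915 Y50.474
G1 X78.298 Y55.326
M5
G0 X30.306 Y104.634
M3 S483
G1 X71.349 Y104.634 F2695
G1 X71.349 Y86.431
G1 X30.306 Y86.431
G1 X30.306 Y104.634
M5
G0 X32.635 Y83.283
M3 S483
G1 X77.715 Y83.283 F2695
G1 X77.715 Y44.463
G1 X32.635 Y44.463
G1 X32.635 Y83.283
M5
G0 X0.000 Y0.000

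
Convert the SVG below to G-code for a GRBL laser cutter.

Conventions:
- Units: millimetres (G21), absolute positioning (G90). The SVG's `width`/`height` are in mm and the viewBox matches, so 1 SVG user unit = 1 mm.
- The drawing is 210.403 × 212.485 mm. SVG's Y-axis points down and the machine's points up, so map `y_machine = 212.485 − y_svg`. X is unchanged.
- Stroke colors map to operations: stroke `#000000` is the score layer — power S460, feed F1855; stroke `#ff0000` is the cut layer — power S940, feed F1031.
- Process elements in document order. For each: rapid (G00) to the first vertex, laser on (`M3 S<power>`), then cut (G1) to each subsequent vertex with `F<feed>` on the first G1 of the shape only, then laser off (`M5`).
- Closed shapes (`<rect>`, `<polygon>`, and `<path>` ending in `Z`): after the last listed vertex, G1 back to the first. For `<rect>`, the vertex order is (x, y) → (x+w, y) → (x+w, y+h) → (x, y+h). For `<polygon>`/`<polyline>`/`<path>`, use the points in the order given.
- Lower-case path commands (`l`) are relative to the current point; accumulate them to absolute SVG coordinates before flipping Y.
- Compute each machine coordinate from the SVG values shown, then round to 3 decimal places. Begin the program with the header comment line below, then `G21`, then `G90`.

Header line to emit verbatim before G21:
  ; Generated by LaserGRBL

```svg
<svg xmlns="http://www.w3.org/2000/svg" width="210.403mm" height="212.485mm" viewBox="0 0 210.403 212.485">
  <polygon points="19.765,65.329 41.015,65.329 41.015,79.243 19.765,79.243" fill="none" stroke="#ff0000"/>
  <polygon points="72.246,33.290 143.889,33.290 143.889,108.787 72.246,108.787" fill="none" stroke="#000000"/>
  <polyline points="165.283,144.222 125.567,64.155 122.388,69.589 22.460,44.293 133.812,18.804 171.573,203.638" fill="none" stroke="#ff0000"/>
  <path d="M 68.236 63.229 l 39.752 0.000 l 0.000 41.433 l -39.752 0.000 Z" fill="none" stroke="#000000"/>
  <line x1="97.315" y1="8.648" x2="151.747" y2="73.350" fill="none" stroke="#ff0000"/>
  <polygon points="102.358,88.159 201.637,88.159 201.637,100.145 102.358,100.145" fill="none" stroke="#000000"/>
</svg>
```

viewBox `0 0 210.403 212.485` with mm width/height → 1 unit = 1 mm. Flip: y_m = 212.485 − y_svg.

**Shape 1** — `<polygon>` rectangle, stroke `#ff0000` → cut (S940, F1031). Machine vertices: (19.765,147.156) → (41.015,147.156) → (41.015,133.242) → (19.765,133.242) → (19.765,147.156). Closed: final G1 returns to the first vertex.

**Shape 2** — `<polygon>` rectangle, stroke `#000000` → score (S460, F1855). Machine vertices: (72.246,179.195) → (143.889,179.195) → (143.889,103.698) → (72.246,103.698) → (72.246,179.195). Closed: final G1 returns to the first vertex.

**Shape 3** — `<polyline>` open polyline, stroke `#ff0000` → cut (S940, F1031). Machine vertices: (165.283,68.263) → (125.567,148.330) → (122.388,142.896) → (22.460,168.192) → (133.812,193.681) → (171.573,8.847). Open path.

**Shape 4** — `<path>` rectangle, stroke `#000000` → score (S460, F1855). Machine vertices: (68.236,149.256) → (107.988,149.256) → (107.988,107.823) → (68.236,107.823) → (68.236,149.256). Closed: final G1 returns to the first vertex.

**Shape 5** — `<line>` line segment, stroke `#ff0000` → cut (S940, F1031). Machine vertices: (97.315,203.837) → (151.747,139.135). Open path.

**Shape 6** — `<polygon>` rectangle, stroke `#000000` → score (S460, F1855). Machine vertices: (102.358,124.326) → (201.637,124.326) → (201.637,112.340) → (102.358,112.340) → (102.358,124.326). Closed: final G1 returns to the first vertex.

; Generated by LaserGRBL
G21
G90
G00 X19.765 Y147.156
M3 S940
G1 X41.015 Y147.156 F1031
G1 X41.015 Y133.242
G1 X19.765 Y133.242
G1 X19.765 Y147.156
M5
G00 X72.246 Y179.195
M3 S460
G1 X143.889 Y179.195 F1855
G1 X143.889 Y103.698
G1 X72.246 Y103.698
G1 X72.246 Y179.195
M5
G00 X165.283 Y68.263
M3 S940
G1 X125.567 Y148.330 F1031
G1 X122.388 Y142.896
G1 X22.460 Y168.192
G1 X133.812 Y193.681
G1 X171.573 Y8.847
M5
G00 X68.236 Y149.256
M3 S460
G1 X107.988 Y149.256 F1855
G1 X107.988 Y107.823
G1 X68.236 Y107.823
G1 X68.236 Y149.256
M5
G00 X97.315 Y203.837
M3 S940
G1 X151.747 Y139.135 F1031
M5
G00 X102.358 Y124.326
M3 S460
G1 X201.637 Y124.326 F1855
G1 X201.637 Y112.340
G1 X102.358 Y112.340
G1 X102.358 Y124.326
M5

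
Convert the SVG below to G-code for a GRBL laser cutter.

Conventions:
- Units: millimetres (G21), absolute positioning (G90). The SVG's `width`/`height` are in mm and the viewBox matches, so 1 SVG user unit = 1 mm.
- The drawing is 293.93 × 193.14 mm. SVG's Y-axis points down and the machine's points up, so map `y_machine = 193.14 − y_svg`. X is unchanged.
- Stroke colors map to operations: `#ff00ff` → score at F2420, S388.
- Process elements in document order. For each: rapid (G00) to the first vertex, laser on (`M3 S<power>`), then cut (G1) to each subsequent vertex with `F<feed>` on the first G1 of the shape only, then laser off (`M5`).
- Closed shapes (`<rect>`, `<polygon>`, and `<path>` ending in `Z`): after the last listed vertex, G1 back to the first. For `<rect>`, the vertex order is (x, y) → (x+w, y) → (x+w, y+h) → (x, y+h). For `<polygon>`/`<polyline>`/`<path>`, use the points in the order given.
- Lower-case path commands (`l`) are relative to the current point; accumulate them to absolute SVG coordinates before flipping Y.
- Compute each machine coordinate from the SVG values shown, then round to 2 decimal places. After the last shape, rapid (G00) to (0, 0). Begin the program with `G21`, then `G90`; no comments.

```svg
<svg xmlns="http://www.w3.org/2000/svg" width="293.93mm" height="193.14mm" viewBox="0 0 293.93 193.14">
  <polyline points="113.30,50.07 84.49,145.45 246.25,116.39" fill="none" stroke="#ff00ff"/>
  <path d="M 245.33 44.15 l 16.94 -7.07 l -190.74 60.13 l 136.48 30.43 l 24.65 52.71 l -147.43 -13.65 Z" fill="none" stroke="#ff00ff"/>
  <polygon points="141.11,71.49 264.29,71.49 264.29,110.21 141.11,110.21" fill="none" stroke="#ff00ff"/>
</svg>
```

1 u = 1 mm; y_m = 193.14 − y.

[1] `<polyline>` open polyline, #ff00ff→score S388 F2420: (113.30,143.07) → (84.49,47.69) → (246.25,76.75)

[2] `<path>` closed polygon, #ff00ff→score S388 F2420: (245.33,148.99) → (262.27,156.06) → (71.53,95.93) → (208.01,65.50) → (232.66,12.79) → (85.23,26.44) → (245.33,148.99) (closed)

[3] `<polygon>` rectangle, #ff00ff→score S388 F2420: (141.11,121.65) → (264.29,121.65) → (264.29,82.93) → (141.11,82.93) → (141.11,121.65) (closed)

G21
G90
G00 X113.30 Y143.07
M3 S388
G1 X84.49 Y47.69 F2420
G1 X246.25 Y76.75
M5
G00 X245.33 Y148.99
M3 S388
G1 X262.27 Y156.06 F2420
G1 X71.53 Y95.93
G1 X208.01 Y65.50
G1 X232.66 Y12.79
G1 X85.23 Y26.44
G1 X245.33 Y148.99
M5
G00 X141.11 Y121.65
M3 S388
G1 X264.29 Y121.65 F2420
G1 X264.29 Y82.93
G1 X141.11 Y82.93
G1 X141.11 Y121.65
M5
G00 X0.00 Y0.00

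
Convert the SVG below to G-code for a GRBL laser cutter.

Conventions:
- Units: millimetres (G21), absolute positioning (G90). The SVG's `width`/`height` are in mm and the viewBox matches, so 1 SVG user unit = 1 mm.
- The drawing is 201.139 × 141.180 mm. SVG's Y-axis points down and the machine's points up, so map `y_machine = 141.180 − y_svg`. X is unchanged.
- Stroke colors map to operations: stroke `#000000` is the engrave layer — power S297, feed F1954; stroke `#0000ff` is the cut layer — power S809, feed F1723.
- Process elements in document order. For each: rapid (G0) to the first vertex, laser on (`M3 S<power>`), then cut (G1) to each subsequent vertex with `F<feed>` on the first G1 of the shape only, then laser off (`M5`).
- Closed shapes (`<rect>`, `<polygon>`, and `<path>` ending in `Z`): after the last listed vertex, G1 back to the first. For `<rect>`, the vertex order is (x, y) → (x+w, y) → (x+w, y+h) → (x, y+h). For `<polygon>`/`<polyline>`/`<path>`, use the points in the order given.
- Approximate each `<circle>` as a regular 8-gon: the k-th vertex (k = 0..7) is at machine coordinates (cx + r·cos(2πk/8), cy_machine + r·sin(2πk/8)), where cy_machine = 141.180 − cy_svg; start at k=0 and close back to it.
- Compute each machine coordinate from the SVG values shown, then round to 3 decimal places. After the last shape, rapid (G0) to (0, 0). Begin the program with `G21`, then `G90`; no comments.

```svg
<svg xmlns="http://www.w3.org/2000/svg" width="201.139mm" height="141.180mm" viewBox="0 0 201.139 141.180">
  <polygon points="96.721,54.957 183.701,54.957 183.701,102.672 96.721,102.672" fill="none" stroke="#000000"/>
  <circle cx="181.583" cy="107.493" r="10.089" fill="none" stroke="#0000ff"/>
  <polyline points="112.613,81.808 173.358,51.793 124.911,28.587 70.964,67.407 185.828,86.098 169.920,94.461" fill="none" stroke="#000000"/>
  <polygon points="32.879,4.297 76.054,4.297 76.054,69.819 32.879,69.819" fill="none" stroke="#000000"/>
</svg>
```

G21
G90
G0 X96.721 Y86.223
M3 S297
G1 X183.701 Y86.223 F1954
G1 X183.701 Y38.508
G1 X96.721 Y38.508
G1 X96.721 Y86.223
M5
G0 X191.672 Y33.687
M3 S809
G1 X188.717 Y40.821 F1723
G1 X181.583 Y43.776
G1 X174.449 Y40.821
G1 X171.494 Y33.687
G1 X174.449 Y26.553
G1 X181.583 Y23.598
G1 X188.717 Y26.553
G1 X191.672 Y33.687
M5
G0 X112.613 Y59.372
M3 S297
G1 X173.358 Y89.387 F1954
G1 X124.911 Y112.593
G1 X70.964 Y73.773
G1 X185.828 Y55.082
G1 X169.920 Y46.719
M5
G0 X32.879 Y136.883
M3 S297
G1 X76.054 Y136.883 F1954
G1 X76.054 Y71.361
G1 X32.879 Y71.361
G1 X32.879 Y136.883
M5
G0 X0.000 Y0.000

1 u = 1 mm; y_m = 141.180 − y.

[1] `<polygon>` rectangle, #000000→engrave S297 F1954: (96.721,86.223) → (183.701,86.223) → (183.701,38.508) → (96.721,38.508) → (96.721,86.223) (closed)

[2] `<circle>` circle, #0000ff→cut S809 F1723: (191.672,33.687) → (188.717,40.821) → (181.583,43.776) → (174.449,40.821) → (171.494,33.687) → (174.449,26.553) → (181.583,23.598) → (188.717,26.553) → (191.672,33.687) (closed)

[3] `<polyline>` open polyline, #000000→engrave S297 F1954: (112.613,59.372) → (173.358,89.387) → (124.911,112.593) → (70.964,73.773) → (185.828,55.082) → (169.920,46.719)

[4] `<polygon>` rectangle, #000000→engrave S297 F1954: (32.879,136.883) → (76.054,136.883) → (76.054,71.361) → (32.879,71.361) → (32.879,136.883) (closed)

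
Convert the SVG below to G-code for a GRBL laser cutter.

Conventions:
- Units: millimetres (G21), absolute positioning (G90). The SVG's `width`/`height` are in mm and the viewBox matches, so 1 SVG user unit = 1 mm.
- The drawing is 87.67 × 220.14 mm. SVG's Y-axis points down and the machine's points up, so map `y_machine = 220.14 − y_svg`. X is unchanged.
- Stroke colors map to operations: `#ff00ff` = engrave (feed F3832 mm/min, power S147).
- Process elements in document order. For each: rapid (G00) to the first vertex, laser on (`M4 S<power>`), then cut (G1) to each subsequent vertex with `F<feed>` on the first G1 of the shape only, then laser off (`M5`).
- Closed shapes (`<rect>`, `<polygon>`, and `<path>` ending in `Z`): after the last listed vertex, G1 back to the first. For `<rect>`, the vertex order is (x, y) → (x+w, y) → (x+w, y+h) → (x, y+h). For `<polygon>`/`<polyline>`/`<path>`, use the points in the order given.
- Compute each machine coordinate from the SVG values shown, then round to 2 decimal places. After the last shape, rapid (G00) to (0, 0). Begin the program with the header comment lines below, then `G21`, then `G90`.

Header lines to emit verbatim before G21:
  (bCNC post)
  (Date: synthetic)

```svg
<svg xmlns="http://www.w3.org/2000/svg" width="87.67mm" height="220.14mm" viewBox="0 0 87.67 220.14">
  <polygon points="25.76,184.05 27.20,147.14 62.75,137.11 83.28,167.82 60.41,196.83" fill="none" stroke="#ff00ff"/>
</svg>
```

(bCNC post)
(Date: synthetic)
G21
G90
G00 X25.76 Y36.09
M4 S147
G1 X27.20 Y73.00 F3832
G1 X62.75 Y83.03
G1 X83.28 Y52.32
G1 X60.41 Y23.31
G1 X25.76 Y36.09
M5
G00 X0.00 Y0.00

Since the viewBox matches the mm dimensions, user units are millimetres directly. The only transform is the Y-flip y_m = 220.14 − y_svg.

Shape 1 is a regular polygon drawn with `<polygon>`. Its stroke #ff00ff means engrave at S147, F3832. After flipping Y the toolpath is (25.76,36.09) → (27.20,73.00) → (62.75,83.03) → (83.28,52.32) → (60.41,23.31) → (25.76,36.09), returning to the start.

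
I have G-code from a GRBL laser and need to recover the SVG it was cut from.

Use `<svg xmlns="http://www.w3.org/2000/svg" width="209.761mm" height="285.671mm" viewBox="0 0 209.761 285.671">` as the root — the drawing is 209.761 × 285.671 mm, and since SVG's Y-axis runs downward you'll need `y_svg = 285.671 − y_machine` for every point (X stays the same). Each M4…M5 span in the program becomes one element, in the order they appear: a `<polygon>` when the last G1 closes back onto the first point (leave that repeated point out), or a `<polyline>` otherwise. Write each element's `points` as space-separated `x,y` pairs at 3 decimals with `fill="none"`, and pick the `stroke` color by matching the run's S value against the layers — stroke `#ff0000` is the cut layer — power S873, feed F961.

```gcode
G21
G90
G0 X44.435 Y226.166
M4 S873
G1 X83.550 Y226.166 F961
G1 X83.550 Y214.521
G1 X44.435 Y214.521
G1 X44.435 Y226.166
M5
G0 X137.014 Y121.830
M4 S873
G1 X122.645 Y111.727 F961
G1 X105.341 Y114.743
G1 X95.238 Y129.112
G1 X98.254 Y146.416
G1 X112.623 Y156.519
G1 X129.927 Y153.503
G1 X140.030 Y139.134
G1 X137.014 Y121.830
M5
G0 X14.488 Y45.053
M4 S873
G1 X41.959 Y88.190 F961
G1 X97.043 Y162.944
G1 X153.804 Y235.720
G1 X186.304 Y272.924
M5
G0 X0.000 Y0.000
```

<svg xmlns="http://www.w3.org/2000/svg" width="209.761mm" height="285.671mm" viewBox="0 0 209.761 285.671">
  <polygon points="44.435,59.505 83.550,59.505 83.550,71.150 44.435,71.150" fill="none" stroke="#ff0000"/>
  <polygon points="137.014,163.841 122.645,173.944 105.341,170.928 95.238,156.559 98.254,139.255 112.623,129.152 129.927,132.168 140.030,146.537" fill="none" stroke="#ff0000"/>
  <polyline points="14.488,240.618 41.959,197.481 97.043,122.727 153.804,49.951 186.304,12.747" fill="none" stroke="#ff0000"/>
</svg>

y_svg = 285.671 − y_m. Every run uses S873, so all elements get stroke `#ff0000` (cut).

[1] closed run; points: 44.435,59.505 83.550,59.505 83.550,71.150 44.435,71.150

[2] closed run; points: 137.014,163.841 122.645,173.944 105.341,170.928 95.238,156.559 98.254,139.255 112.623,129.152 129.927,132.168 140.030,146.537

[3] open run; points: 14.488,240.618 41.959,197.481 97.043,122.727 153.804,49.951 186.304,12.747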